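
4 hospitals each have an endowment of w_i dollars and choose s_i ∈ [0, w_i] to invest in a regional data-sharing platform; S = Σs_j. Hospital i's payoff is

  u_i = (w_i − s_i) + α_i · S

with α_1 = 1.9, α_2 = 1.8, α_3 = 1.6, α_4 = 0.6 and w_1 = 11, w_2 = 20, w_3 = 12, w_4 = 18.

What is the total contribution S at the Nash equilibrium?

43

∂u_i/∂s_i = α_i − 1, so hospital i contributes w_i if α_i > 1, else 0.
α_i > 1 for i ∈ {1, 2, 3}; NE contributions (11, 20, 12, 0), S = 43.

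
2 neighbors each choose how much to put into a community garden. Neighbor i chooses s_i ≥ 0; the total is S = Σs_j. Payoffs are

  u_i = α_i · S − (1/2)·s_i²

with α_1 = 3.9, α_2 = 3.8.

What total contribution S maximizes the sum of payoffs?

15.4

Planner FOC: ∂(Σu_j)/∂s_i = (Σα_j) − s_i = 0, so s_i^SO = Σα_j = 7.7 for every i; S^SO = 15.4.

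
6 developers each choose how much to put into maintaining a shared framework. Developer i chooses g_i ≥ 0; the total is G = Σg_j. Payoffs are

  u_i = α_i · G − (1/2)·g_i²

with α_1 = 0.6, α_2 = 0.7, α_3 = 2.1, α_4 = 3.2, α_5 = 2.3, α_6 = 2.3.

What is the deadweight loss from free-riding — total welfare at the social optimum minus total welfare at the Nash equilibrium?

Developer i's FOC: ∂u_i/∂g_i = α_i − g_i = 0, so g_i* = α_i.
NE contributions = (0.6, 0.7, 2.1, 3.2, 2.3, 2.3); G = 11.2.
W^NE = (Σα)·G − ½Σα_i² = 11.2² − ½·26.08 = 112.4.
Planner sets g_i = Σα_j = 11.2 for every i, so G^SO = 6·11.2 = 67.2.
W^SO = (Σα)·G^SO − ½·6·(Σα)² = (6/2)·11.2² = 376.32.
Deadweight loss = W^SO − W^NE = 263.92.

263.92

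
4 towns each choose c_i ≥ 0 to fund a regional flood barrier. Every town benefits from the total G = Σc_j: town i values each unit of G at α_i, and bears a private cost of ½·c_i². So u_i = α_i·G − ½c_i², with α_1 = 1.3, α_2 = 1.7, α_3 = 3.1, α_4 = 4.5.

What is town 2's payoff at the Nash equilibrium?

16.575

Town i's FOC: ∂u_i/∂c_i = α_i − c_i = 0, so c_i* = α_i.
NE contributions = (1.3, 1.7, 3.1, 4.5); G = 10.6.
u_2 = α_2·G − ½·(c_2)² = 1.7·10.6 − ½·1.7² = 16.575.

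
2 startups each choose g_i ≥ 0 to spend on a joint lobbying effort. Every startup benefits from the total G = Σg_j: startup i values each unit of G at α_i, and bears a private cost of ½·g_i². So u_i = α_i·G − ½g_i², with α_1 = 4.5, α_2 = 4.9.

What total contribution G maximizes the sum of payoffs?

Planner FOC: ∂(Σu_j)/∂g_i = (Σα_j) − g_i = 0, so g_i^SO = Σα_j = 9.4 for every i; G^SO = 18.8.

18.8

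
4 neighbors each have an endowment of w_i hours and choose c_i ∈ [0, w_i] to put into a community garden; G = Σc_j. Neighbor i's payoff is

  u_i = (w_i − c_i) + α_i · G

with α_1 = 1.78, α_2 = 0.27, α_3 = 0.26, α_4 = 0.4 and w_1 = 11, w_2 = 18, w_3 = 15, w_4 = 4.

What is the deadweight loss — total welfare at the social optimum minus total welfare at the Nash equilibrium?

∂u_i/∂c_i = α_i − 1, so neighbor i contributes w_i if α_i > 1, else 0.
α_i > 1 for i ∈ {1}; NE contributions (11, 0, 0, 0), G = 11.
W^NE = Σw_i − G^NE + (Σα_i)·G^NE = 48 + 1.71·11 = 66.81.
Planner: ∂(Σu_j)/∂c_i = Σα_j − 1 = 1.71 > 0, so everyone contributes w_i; G^SO = 48, W^SO = 48 + 1.71·48 = 130.08.
Deadweight loss = 63.27.

63.27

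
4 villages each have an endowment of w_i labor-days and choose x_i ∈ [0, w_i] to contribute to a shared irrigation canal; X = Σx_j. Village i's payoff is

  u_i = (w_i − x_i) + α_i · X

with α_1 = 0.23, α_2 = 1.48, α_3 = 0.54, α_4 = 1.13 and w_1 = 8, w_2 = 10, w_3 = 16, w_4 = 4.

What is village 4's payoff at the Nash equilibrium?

15.82

∂u_i/∂x_i = α_i − 1, so village i contributes w_i if α_i > 1, else 0.
α_i > 1 for i ∈ {2, 4}; NE contributions (0, 10, 0, 4), X = 14.
u_4 = (4 − 4) + 1.13·14 = 15.82.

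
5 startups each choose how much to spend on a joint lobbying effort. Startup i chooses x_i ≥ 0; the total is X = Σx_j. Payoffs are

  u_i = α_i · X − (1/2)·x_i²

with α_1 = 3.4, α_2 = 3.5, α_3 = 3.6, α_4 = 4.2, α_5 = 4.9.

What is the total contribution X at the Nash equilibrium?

19.6

Startup i's FOC: ∂u_i/∂x_i = α_i − x_i = 0, so x_i* = α_i.
NE contributions = (3.4, 3.5, 3.6, 4.2, 4.9); X = 19.6.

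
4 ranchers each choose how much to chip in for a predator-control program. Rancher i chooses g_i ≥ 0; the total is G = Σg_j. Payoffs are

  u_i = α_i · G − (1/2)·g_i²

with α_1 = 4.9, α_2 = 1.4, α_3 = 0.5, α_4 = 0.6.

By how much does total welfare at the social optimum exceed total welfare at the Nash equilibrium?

68.05

Rancher i's FOC: ∂u_i/∂g_i = α_i − g_i = 0, so g_i* = α_i.
NE contributions = (4.9, 1.4, 0.5, 0.6); G = 7.4.
W^NE = (Σα)·G − ½Σα_i² = 7.4² − ½·26.58 = 41.47.
Planner sets g_i = Σα_j = 7.4 for every i, so G^SO = 4·7.4 = 29.6.
W^SO = (Σα)·G^SO − ½·4·(Σα)² = (4/2)·7.4² = 109.52.
Deadweight loss = W^SO − W^NE = 68.05.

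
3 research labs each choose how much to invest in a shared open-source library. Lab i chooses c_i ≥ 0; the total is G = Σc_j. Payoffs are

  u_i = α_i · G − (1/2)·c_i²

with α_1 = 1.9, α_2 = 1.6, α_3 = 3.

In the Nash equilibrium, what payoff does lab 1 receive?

Lab i's FOC: ∂u_i/∂c_i = α_i − c_i = 0, so c_i* = α_i.
NE contributions = (1.9, 1.6, 3); G = 6.5.
u_1 = α_1·G − ½·(c_1)² = 1.9·6.5 − ½·1.9² = 10.545.

10.545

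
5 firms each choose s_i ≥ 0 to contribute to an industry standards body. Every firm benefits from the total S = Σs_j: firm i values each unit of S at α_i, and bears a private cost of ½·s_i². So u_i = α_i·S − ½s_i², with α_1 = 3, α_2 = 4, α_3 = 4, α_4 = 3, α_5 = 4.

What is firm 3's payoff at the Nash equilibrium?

Firm i's FOC: ∂u_i/∂s_i = α_i − s_i = 0, so s_i* = α_i.
NE contributions = (3, 4, 4, 3, 4); S = 18.
u_3 = α_3·S − ½·(s_3)² = 4·18 − ½·4² = 64.

64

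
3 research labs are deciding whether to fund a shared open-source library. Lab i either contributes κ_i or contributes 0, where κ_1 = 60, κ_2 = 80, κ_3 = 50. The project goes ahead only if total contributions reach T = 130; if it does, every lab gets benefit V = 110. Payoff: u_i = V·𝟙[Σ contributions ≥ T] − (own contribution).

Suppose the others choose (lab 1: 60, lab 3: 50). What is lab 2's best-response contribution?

80

Others' total = 110. Contributing 80 brings total to 190 ≥ 130: gain V − κ_2 = 30.
Best response: 80.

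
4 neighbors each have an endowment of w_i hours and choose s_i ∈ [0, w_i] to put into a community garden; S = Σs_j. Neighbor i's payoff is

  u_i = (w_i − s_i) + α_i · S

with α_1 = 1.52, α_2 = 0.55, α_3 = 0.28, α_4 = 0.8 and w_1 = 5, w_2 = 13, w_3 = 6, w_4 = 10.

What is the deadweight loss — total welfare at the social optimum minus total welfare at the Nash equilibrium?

∂u_i/∂s_i = α_i − 1, so neighbor i contributes w_i if α_i > 1, else 0.
α_i > 1 for i ∈ {1}; NE contributions (5, 0, 0, 0), S = 5.
W^NE = Σw_i − S^NE + (Σα_i)·S^NE = 34 + 2.15·5 = 44.75.
Planner: ∂(Σu_j)/∂s_i = Σα_j − 1 = 2.15 > 0, so everyone contributes w_i; S^SO = 34, W^SO = 34 + 2.15·34 = 107.1.
Deadweight loss = 62.35.

62.35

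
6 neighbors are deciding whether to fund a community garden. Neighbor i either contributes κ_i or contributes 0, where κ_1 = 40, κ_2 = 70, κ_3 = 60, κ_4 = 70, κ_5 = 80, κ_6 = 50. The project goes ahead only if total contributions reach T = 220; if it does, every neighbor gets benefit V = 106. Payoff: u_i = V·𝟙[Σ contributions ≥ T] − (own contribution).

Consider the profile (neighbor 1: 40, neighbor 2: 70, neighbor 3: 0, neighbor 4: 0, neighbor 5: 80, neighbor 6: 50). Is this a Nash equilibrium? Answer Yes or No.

Total = 240 ≥ 220: provided.
Neighbor 1 (pledges 40, payoff 66): dropping to 0 → total 200, payoff 0. No gain.
Neighbor 2 (pledges 70, payoff 36): dropping to 0 → total 170, payoff 0. No gain.
Neighbor 3 (pledges 0, payoff 106): pledging 60 → total 300, payoff 46. No gain.
Neighbor 4 (pledges 0, payoff 106): pledging 70 → total 310, payoff 36. No gain.
Neighbor 5 (pledges 80, payoff 26): dropping to 0 → total 160, payoff 0. No gain.
Neighbor 6 (pledges 50, payoff 56): dropping to 0 → total 190, payoff 0. No gain.

Yes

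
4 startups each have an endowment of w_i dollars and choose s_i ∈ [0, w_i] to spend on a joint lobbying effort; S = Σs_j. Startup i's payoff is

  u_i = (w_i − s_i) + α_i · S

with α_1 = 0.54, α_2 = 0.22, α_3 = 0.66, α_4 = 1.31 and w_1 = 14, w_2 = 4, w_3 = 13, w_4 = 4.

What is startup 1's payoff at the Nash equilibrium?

∂u_i/∂s_i = α_i − 1, so startup i contributes w_i if α_i > 1, else 0.
α_i > 1 for i ∈ {4}; NE contributions (0, 0, 0, 4), S = 4.
u_1 = (14 − 0) + 0.54·4 = 16.16.

16.16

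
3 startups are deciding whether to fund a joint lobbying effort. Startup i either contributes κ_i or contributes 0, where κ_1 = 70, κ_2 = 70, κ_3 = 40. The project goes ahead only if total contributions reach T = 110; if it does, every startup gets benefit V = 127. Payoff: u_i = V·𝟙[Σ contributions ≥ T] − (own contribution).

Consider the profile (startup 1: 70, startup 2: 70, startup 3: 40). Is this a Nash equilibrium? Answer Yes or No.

No

Total = 180 ≥ 110: provided.
Startup 1 (pledges 70, payoff 57): dropping to 0 → total 110, payoff 127. Profitable deviation.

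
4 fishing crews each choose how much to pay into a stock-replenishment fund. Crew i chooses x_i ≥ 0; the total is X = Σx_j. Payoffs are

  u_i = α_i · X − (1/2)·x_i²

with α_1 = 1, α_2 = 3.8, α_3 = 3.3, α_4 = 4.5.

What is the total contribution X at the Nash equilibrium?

Crew i's FOC: ∂u_i/∂x_i = α_i − x_i = 0, so x_i* = α_i.
NE contributions = (1, 3.8, 3.3, 4.5); X = 12.6.

12.6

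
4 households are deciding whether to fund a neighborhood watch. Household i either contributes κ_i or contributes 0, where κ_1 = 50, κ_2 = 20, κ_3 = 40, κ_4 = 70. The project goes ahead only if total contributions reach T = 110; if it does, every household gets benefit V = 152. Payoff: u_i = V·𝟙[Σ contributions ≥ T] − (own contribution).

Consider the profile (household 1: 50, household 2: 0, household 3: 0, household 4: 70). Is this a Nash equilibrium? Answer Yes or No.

Yes

Total = 120 ≥ 110: provided.
Household 1 (pledges 50, payoff 102): dropping to 0 → total 70, payoff 0. No gain.
Household 2 (pledges 0, payoff 152): pledging 20 → total 140, payoff 132. No gain.
Household 3 (pledges 0, payoff 152): pledging 40 → total 160, payoff 112. No gain.
Household 4 (pledges 70, payoff 82): dropping to 0 → total 50, payoff 0. No gain.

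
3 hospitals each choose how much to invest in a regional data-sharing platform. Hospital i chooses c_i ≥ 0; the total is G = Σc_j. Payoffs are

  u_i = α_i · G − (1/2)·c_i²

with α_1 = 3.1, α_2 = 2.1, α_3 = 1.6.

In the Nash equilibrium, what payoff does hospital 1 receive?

16.275

Hospital i's FOC: ∂u_i/∂c_i = α_i − c_i = 0, so c_i* = α_i.
NE contributions = (3.1, 2.1, 1.6); G = 6.8.
u_1 = α_1·G − ½·(c_1)² = 3.1·6.8 − ½·3.1² = 16.275.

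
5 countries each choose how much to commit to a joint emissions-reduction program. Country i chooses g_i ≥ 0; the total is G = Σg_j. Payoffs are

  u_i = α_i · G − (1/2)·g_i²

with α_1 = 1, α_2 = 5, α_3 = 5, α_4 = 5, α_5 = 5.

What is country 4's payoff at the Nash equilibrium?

92.5

Country i's FOC: ∂u_i/∂g_i = α_i − g_i = 0, so g_i* = α_i.
NE contributions = (1, 5, 5, 5, 5); G = 21.
u_4 = α_4·G − ½·(g_4)² = 5·21 − ½·5² = 92.5.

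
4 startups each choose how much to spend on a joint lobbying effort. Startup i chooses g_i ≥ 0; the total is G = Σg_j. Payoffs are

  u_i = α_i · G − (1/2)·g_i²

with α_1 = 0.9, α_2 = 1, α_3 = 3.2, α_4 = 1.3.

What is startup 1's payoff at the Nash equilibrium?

Startup i's FOC: ∂u_i/∂g_i = α_i − g_i = 0, so g_i* = α_i.
NE contributions = (0.9, 1, 3.2, 1.3); G = 6.4.
u_1 = α_1·G − ½·(g_1)² = 0.9·6.4 − ½·0.9² = 5.355.

5.355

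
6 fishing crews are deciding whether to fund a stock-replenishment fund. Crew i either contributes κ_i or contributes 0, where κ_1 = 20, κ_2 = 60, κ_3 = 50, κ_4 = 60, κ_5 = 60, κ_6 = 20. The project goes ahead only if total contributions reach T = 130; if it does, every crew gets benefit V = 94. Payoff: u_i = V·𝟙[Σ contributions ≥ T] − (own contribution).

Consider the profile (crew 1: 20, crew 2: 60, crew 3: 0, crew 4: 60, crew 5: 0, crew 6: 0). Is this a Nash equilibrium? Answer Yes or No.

Yes

Total = 140 ≥ 130: provided.
Crew 1 (pledges 20, payoff 74): dropping to 0 → total 120, payoff 0. No gain.
Crew 2 (pledges 60, payoff 34): dropping to 0 → total 80, payoff 0. No gain.
Crew 3 (pledges 0, payoff 94): pledging 50 → total 190, payoff 44. No gain.
Crew 4 (pledges 60, payoff 34): dropping to 0 → total 80, payoff 0. No gain.
Crew 5 (pledges 0, payoff 94): pledging 60 → total 200, payoff 34. No gain.
Crew 6 (pledges 0, payoff 94): pledging 20 → total 160, payoff 74. No gain.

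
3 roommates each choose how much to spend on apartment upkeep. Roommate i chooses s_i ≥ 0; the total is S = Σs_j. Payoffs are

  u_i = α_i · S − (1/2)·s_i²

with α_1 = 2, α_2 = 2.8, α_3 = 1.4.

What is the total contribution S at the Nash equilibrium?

6.2

Roommate i's FOC: ∂u_i/∂s_i = α_i − s_i = 0, so s_i* = α_i.
NE contributions = (2, 2.8, 1.4); S = 6.2.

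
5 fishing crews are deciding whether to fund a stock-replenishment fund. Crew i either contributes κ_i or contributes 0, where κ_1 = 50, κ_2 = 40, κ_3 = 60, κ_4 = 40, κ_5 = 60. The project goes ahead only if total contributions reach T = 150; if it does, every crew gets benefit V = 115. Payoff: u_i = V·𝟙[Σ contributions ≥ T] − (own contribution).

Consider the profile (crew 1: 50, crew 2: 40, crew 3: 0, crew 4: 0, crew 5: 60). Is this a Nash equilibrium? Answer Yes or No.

Yes

Total = 150 ≥ 150: provided.
Crew 1 (pledges 50, payoff 65): dropping to 0 → total 100, payoff 0. No gain.
Crew 2 (pledges 40, payoff 75): dropping to 0 → total 110, payoff 0. No gain.
Crew 3 (pledges 0, payoff 115): pledging 60 → total 210, payoff 55. No gain.
Crew 4 (pledges 0, payoff 115): pledging 40 → total 190, payoff 75. No gain.
Crew 5 (pledges 60, payoff 55): dropping to 0 → total 90, payoff 0. No gain.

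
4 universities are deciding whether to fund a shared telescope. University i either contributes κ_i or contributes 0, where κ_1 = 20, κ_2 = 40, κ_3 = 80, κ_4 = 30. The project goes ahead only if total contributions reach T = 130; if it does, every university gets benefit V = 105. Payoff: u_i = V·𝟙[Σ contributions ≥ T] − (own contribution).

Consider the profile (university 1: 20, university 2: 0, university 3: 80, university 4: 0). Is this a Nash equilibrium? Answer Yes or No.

No

Total = 100 < 130: not provided.
University 1 (pledges 20, payoff -20): dropping to 0 → total 80, payoff 0. Profitable deviation.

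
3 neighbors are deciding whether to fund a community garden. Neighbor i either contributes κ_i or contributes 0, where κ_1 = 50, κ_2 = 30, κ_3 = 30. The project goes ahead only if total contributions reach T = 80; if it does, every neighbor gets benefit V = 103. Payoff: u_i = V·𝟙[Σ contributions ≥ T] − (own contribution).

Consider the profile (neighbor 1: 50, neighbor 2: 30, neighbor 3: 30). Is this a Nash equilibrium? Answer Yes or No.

No

Total = 110 ≥ 80: provided.
Neighbor 1 (pledges 50, payoff 53): dropping to 0 → total 60, payoff 0. No gain.
Neighbor 2 (pledges 30, payoff 73): dropping to 0 → total 80, payoff 103. Profitable deviation.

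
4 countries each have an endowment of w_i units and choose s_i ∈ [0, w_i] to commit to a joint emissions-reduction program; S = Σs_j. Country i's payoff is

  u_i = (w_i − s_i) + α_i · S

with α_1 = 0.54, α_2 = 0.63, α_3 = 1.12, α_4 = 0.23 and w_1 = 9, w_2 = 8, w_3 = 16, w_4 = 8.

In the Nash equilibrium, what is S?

16

∂u_i/∂s_i = α_i − 1, so country i contributes w_i if α_i > 1, else 0.
α_i > 1 for i ∈ {3}; NE contributions (0, 0, 16, 0), S = 16.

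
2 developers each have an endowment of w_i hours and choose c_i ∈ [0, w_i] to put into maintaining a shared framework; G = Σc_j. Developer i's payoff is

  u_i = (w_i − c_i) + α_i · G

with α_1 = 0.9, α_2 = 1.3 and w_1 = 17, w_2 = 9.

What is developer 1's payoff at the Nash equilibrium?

∂u_i/∂c_i = α_i − 1, so developer i contributes w_i if α_i > 1, else 0.
α_i > 1 for i ∈ {2}; NE contributions (0, 9), G = 9.
u_1 = (17 − 0) + 0.9·9 = 25.1.

25.1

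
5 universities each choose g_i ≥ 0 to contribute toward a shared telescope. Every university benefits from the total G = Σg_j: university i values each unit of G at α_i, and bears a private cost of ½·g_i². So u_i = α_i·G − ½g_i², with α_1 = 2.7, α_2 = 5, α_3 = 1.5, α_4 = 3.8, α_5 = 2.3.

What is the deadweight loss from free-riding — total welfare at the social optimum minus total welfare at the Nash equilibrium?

378.27

University i's FOC: ∂u_i/∂g_i = α_i − g_i = 0, so g_i* = α_i.
NE contributions = (2.7, 5, 1.5, 3.8, 2.3); G = 15.3.
W^NE = (Σα)·G − ½Σα_i² = 15.3² − ½·54.27 = 206.955.
Planner sets g_i = Σα_j = 15.3 for every i, so G^SO = 5·15.3 = 76.5.
W^SO = (Σα)·G^SO − ½·5·(Σα)² = (5/2)·15.3² = 585.225.
Deadweight loss = W^SO − W^NE = 378.27.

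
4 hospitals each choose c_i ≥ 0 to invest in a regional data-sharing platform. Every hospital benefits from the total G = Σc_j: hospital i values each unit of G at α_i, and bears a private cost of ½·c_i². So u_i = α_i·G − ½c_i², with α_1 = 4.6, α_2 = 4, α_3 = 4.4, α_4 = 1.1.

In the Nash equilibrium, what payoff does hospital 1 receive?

54.28

Hospital i's FOC: ∂u_i/∂c_i = α_i − c_i = 0, so c_i* = α_i.
NE contributions = (4.6, 4, 4.4, 1.1); G = 14.1.
u_1 = α_1·G − ½·(c_1)² = 4.6·14.1 − ½·4.6² = 54.28.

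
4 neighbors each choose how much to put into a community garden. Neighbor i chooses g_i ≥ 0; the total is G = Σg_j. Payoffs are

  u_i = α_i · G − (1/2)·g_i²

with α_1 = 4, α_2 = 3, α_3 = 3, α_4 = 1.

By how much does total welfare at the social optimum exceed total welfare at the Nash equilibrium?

Neighbor i's FOC: ∂u_i/∂g_i = α_i − g_i = 0, so g_i* = α_i.
NE contributions = (4, 3, 3, 1); G = 11.
W^NE = (Σα)·G − ½Σα_i² = 11² − ½·35 = 103.5.
Planner sets g_i = Σα_j = 11 for every i, so G^SO = 4·11 = 44.
W^SO = (Σα)·G^SO − ½·4·(Σα)² = (4/2)·11² = 242.
Deadweight loss = W^SO − W^NE = 138.5.

138.5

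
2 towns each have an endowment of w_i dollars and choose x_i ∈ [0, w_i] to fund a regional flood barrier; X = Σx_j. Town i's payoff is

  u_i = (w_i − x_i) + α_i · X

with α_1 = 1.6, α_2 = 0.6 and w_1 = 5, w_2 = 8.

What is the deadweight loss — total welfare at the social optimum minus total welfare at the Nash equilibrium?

∂u_i/∂x_i = α_i − 1, so town i contributes w_i if α_i > 1, else 0.
α_i > 1 for i ∈ {1}; NE contributions (5, 0), X = 5.
W^NE = Σw_i − X^NE + (Σα_i)·X^NE = 13 + 1.2·5 = 19.
Planner: ∂(Σu_j)/∂x_i = Σα_j − 1 = 1.2 > 0, so everyone contributes w_i; X^SO = 13, W^SO = 13 + 1.2·13 = 28.6.
Deadweight loss = 9.6.

9.6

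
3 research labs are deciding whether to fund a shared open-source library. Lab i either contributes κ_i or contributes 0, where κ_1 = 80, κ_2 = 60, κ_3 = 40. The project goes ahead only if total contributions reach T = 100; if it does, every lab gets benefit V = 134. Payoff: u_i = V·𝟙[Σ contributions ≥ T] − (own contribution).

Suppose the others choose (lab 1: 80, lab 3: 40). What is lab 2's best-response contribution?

Others' total = 120 ≥ 100; contributing adds cost 60 for no extra benefit.
Best response: 0.

0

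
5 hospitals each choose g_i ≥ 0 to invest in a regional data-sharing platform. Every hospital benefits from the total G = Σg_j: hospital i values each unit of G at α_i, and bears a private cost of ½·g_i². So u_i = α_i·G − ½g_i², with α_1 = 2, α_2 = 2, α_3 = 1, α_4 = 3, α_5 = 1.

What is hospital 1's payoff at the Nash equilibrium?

16

Hospital i's FOC: ∂u_i/∂g_i = α_i − g_i = 0, so g_i* = α_i.
NE contributions = (2, 2, 1, 3, 1); G = 9.
u_1 = α_1·G − ½·(g_1)² = 2·9 − ½·2² = 16.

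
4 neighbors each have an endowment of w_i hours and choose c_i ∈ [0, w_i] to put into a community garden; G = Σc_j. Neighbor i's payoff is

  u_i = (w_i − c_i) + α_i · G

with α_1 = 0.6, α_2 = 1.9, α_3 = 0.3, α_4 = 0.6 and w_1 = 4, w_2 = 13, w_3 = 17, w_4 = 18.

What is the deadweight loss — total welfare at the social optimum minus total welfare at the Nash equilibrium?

93.6

∂u_i/∂c_i = α_i − 1, so neighbor i contributes w_i if α_i > 1, else 0.
α_i > 1 for i ∈ {2}; NE contributions (0, 13, 0, 0), G = 13.
W^NE = Σw_i − G^NE + (Σα_i)·G^NE = 52 + 2.4·13 = 83.2.
Planner: ∂(Σu_j)/∂c_i = Σα_j − 1 = 2.4 > 0, so everyone contributes w_i; G^SO = 52, W^SO = 52 + 2.4·52 = 176.8.
Deadweight loss = 93.6.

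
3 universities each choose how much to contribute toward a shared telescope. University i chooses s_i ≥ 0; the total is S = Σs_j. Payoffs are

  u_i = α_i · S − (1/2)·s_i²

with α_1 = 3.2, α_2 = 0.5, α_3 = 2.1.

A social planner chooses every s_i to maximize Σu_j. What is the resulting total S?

17.4

Planner FOC: ∂(Σu_j)/∂s_i = (Σα_j) − s_i = 0, so s_i^SO = Σα_j = 5.8 for every i; S^SO = 17.4.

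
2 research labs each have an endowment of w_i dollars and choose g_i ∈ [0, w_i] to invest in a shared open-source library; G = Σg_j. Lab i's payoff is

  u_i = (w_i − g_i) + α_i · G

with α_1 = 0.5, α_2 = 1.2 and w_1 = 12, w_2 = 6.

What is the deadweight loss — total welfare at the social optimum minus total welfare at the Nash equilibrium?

∂u_i/∂g_i = α_i − 1, so lab i contributes w_i if α_i > 1, else 0.
α_i > 1 for i ∈ {2}; NE contributions (0, 6), G = 6.
W^NE = Σw_i − G^NE + (Σα_i)·G^NE = 18 + 0.7·6 = 22.2.
Planner: ∂(Σu_j)/∂g_i = Σα_j − 1 = 0.7 > 0, so everyone contributes w_i; G^SO = 18, W^SO = 18 + 0.7·18 = 30.6.
Deadweight loss = 8.4.

8.4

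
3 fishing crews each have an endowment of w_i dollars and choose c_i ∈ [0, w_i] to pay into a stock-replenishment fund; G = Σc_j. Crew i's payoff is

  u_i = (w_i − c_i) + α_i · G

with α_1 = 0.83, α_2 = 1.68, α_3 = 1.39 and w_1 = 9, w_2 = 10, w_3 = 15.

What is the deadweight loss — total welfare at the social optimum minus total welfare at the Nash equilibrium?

26.1

∂u_i/∂c_i = α_i − 1, so crew i contributes w_i if α_i > 1, else 0.
α_i > 1 for i ∈ {2, 3}; NE contributions (0, 10, 15), G = 25.
W^NE = Σw_i − G^NE + (Σα_i)·G^NE = 34 + 2.9·25 = 106.5.
Planner: ∂(Σu_j)/∂c_i = Σα_j − 1 = 2.9 > 0, so everyone contributes w_i; G^SO = 34, W^SO = 34 + 2.9·34 = 132.6.
Deadweight loss = 26.1.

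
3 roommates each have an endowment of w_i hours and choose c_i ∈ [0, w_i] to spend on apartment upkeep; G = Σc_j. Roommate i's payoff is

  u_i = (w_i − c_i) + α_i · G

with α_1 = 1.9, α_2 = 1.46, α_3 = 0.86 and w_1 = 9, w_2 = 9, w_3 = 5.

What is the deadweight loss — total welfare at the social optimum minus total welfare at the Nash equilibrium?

∂u_i/∂c_i = α_i − 1, so roommate i contributes w_i if α_i > 1, else 0.
α_i > 1 for i ∈ {1, 2}; NE contributions (9, 9, 0), G = 18.
W^NE = Σw_i − G^NE + (Σα_i)·G^NE = 23 + 3.22·18 = 80.96.
Planner: ∂(Σu_j)/∂c_i = Σα_j − 1 = 3.22 > 0, so everyone contributes w_i; G^SO = 23, W^SO = 23 + 3.22·23 = 97.06.
Deadweight loss = 16.1.

16.1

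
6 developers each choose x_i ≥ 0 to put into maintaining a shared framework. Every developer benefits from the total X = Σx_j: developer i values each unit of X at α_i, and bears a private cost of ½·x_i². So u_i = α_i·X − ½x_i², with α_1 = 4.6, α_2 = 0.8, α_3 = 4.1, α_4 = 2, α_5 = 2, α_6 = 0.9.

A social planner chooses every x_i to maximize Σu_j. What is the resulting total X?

86.4

Planner FOC: ∂(Σu_j)/∂x_i = (Σα_j) − x_i = 0, so x_i^SO = Σα_j = 14.4 for every i; X^SO = 86.4.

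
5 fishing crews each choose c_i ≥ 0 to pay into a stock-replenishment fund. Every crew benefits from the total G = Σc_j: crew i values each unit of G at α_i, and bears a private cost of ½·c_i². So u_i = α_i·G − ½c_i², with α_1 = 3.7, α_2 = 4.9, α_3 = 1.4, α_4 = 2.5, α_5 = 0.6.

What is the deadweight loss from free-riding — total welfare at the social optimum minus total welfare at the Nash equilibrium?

280.55

Crew i's FOC: ∂u_i/∂c_i = α_i − c_i = 0, so c_i* = α_i.
NE contributions = (3.7, 4.9, 1.4, 2.5, 0.6); G = 13.1.
W^NE = (Σα)·G − ½Σα_i² = 13.1² − ½·46.27 = 148.475.
Planner sets c_i = Σα_j = 13.1 for every i, so G^SO = 5·13.1 = 65.5.
W^SO = (Σα)·G^SO − ½·5·(Σα)² = (5/2)·13.1² = 429.025.
Deadweight loss = W^SO − W^NE = 280.55.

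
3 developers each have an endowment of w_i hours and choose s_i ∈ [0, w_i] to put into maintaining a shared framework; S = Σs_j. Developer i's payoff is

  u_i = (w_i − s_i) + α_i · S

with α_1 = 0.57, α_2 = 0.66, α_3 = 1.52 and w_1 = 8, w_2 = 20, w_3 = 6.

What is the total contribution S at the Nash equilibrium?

∂u_i/∂s_i = α_i − 1, so developer i contributes w_i if α_i > 1, else 0.
α_i > 1 for i ∈ {3}; NE contributions (0, 0, 6), S = 6.

6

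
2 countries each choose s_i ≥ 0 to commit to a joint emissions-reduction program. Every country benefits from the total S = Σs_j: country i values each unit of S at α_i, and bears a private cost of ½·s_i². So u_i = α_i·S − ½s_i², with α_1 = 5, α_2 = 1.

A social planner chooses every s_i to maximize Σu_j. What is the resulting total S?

Planner FOC: ∂(Σu_j)/∂s_i = (Σα_j) − s_i = 0, so s_i^SO = Σα_j = 6 for every i; S^SO = 12.

12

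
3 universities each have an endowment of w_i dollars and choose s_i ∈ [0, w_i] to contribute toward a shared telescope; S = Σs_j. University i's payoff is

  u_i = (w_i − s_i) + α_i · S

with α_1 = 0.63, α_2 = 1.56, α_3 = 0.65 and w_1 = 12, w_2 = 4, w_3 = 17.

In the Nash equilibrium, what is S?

∂u_i/∂s_i = α_i − 1, so university i contributes w_i if α_i > 1, else 0.
α_i > 1 for i ∈ {2}; NE contributions (0, 4, 0), S = 4.

4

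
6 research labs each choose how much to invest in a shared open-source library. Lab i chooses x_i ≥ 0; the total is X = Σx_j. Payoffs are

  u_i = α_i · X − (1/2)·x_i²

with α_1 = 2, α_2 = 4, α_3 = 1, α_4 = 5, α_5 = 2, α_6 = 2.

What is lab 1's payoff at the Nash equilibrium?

Lab i's FOC: ∂u_i/∂x_i = α_i − x_i = 0, so x_i* = α_i.
NE contributions = (2, 4, 1, 5, 2, 2); X = 16.
u_1 = α_1·X − ½·(x_1)² = 2·16 − ½·2² = 30.

30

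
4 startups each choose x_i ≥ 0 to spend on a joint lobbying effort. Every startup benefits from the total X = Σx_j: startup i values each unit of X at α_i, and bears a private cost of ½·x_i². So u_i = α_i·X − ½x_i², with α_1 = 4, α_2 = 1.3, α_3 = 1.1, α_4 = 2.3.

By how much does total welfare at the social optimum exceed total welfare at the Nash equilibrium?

Startup i's FOC: ∂u_i/∂x_i = α_i − x_i = 0, so x_i* = α_i.
NE contributions = (4, 1.3, 1.1, 2.3); X = 8.7.
W^NE = (Σα)·X − ½Σα_i² = 8.7² − ½·24.19 = 63.595.
Planner sets x_i = Σα_j = 8.7 for every i, so X^SO = 4·8.7 = 34.8.
W^SO = (Σα)·X^SO − ½·4·(Σα)² = (4/2)·8.7² = 151.38.
Deadweight loss = W^SO − W^NE = 87.785.

87.785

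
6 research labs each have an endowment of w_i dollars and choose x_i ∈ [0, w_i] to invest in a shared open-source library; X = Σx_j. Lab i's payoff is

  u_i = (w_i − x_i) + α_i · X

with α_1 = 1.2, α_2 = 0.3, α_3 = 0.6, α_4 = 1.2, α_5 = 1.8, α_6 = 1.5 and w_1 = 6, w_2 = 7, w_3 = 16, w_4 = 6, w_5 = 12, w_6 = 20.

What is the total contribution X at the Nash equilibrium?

44

∂u_i/∂x_i = α_i − 1, so lab i contributes w_i if α_i > 1, else 0.
α_i > 1 for i ∈ {1, 4, 5, 6}; NE contributions (6, 0, 0, 6, 12, 20), X = 44.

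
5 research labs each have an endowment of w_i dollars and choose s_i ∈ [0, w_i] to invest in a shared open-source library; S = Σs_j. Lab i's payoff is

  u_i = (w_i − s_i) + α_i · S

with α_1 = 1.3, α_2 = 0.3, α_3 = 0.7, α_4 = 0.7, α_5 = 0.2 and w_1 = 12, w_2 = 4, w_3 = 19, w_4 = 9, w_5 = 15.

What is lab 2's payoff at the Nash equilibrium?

∂u_i/∂s_i = α_i − 1, so lab i contributes w_i if α_i > 1, else 0.
α_i > 1 for i ∈ {1}; NE contributions (12, 0, 0, 0, 0), S = 12.
u_2 = (4 − 0) + 0.3·12 = 7.6.

7.6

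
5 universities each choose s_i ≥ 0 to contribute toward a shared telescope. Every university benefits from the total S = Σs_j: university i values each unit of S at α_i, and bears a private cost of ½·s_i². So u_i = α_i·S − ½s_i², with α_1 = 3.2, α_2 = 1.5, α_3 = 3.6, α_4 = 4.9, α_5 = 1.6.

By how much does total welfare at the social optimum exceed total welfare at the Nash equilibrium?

University i's FOC: ∂u_i/∂s_i = α_i − s_i = 0, so s_i* = α_i.
NE contributions = (3.2, 1.5, 3.6, 4.9, 1.6); S = 14.8.
W^NE = (Σα)·S − ½Σα_i² = 14.8² − ½·52.02 = 193.03.
Planner sets s_i = Σα_j = 14.8 for every i, so S^SO = 5·14.8 = 74.
W^SO = (Σα)·S^SO − ½·5·(Σα)² = (5/2)·14.8² = 547.6.
Deadweight loss = W^SO − W^NE = 354.57.

354.57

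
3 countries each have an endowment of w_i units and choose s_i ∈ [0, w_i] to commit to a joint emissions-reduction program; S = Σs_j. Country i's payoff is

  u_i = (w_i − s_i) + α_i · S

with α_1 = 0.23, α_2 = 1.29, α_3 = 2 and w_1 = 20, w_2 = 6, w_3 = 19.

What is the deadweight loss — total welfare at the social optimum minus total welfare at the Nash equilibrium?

∂u_i/∂s_i = α_i − 1, so country i contributes w_i if α_i > 1, else 0.
α_i > 1 for i ∈ {2, 3}; NE contributions (0, 6, 19), S = 25.
W^NE = Σw_i − S^NE + (Σα_i)·S^NE = 45 + 2.52·25 = 108.
Planner: ∂(Σu_j)/∂s_i = Σα_j − 1 = 2.52 > 0, so everyone contributes w_i; S^SO = 45, W^SO = 45 + 2.52·45 = 158.4.
Deadweight loss = 50.4.

50.4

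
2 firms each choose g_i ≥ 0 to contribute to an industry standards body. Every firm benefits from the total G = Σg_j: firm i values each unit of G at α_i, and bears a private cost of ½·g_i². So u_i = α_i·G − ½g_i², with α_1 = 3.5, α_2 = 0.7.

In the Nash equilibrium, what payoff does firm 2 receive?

Firm i's FOC: ∂u_i/∂g_i = α_i − g_i = 0, so g_i* = α_i.
NE contributions = (3.5, 0.7); G = 4.2.
u_2 = α_2·G − ½·(g_2)² = 0.7·4.2 − ½·0.7² = 2.695.

2.695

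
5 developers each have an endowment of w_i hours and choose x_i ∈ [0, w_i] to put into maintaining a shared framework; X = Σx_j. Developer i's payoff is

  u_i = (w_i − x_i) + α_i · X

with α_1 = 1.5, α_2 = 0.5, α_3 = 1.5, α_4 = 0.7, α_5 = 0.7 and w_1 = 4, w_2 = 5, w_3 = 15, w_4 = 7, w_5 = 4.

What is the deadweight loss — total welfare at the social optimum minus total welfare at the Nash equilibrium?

∂u_i/∂x_i = α_i − 1, so developer i contributes w_i if α_i > 1, else 0.
α_i > 1 for i ∈ {1, 3}; NE contributions (4, 0, 15, 0, 0), X = 19.
W^NE = Σw_i − X^NE + (Σα_i)·X^NE = 35 + 3.9·19 = 109.1.
Planner: ∂(Σu_j)/∂x_i = Σα_j − 1 = 3.9 > 0, so everyone contributes w_i; X^SO = 35, W^SO = 35 + 3.9·35 = 171.5.
Deadweight loss = 62.4.

62.4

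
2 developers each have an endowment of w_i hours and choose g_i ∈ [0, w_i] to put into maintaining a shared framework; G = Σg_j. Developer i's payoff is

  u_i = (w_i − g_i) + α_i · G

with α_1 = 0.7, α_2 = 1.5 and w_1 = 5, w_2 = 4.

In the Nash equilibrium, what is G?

∂u_i/∂g_i = α_i − 1, so developer i contributes w_i if α_i > 1, else 0.
α_i > 1 for i ∈ {2}; NE contributions (0, 4), G = 4.

4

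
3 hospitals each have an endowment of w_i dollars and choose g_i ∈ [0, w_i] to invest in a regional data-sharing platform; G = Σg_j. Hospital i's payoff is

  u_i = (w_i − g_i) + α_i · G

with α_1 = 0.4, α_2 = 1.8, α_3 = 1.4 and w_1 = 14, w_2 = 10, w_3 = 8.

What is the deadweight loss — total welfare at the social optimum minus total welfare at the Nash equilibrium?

36.4

∂u_i/∂g_i = α_i − 1, so hospital i contributes w_i if α_i > 1, else 0.
α_i > 1 for i ∈ {2, 3}; NE contributions (0, 10, 8), G = 18.
W^NE = Σw_i − G^NE + (Σα_i)·G^NE = 32 + 2.6·18 = 78.8.
Planner: ∂(Σu_j)/∂g_i = Σα_j − 1 = 2.6 > 0, so everyone contributes w_i; G^SO = 32, W^SO = 32 + 2.6·32 = 115.2.
Deadweight loss = 36.4.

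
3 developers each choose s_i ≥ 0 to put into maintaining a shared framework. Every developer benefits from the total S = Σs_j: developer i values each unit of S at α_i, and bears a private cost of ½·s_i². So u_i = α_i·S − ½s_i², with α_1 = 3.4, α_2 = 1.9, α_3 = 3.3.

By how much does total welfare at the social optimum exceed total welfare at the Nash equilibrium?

Developer i's FOC: ∂u_i/∂s_i = α_i − s_i = 0, so s_i* = α_i.
NE contributions = (3.4, 1.9, 3.3); S = 8.6.
W^NE = (Σα)·S − ½Σα_i² = 8.6² − ½·26.06 = 60.93.
Planner sets s_i = Σα_j = 8.6 for every i, so S^SO = 3·8.6 = 25.8.
W^SO = (Σα)·S^SO − ½·3·(Σα)² = (3/2)·8.6² = 110.94.
Deadweight loss = W^SO − W^NE = 50.01.

50.01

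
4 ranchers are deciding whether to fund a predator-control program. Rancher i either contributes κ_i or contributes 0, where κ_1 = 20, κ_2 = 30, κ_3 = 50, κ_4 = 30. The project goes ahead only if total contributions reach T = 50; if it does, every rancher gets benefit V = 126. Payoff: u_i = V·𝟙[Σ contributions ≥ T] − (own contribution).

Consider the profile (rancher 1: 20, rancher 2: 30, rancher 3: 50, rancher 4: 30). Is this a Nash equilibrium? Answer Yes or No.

No

Total = 130 ≥ 50: provided.
Rancher 1 (pledges 20, payoff 106): dropping to 0 → total 110, payoff 126. Profitable deviation.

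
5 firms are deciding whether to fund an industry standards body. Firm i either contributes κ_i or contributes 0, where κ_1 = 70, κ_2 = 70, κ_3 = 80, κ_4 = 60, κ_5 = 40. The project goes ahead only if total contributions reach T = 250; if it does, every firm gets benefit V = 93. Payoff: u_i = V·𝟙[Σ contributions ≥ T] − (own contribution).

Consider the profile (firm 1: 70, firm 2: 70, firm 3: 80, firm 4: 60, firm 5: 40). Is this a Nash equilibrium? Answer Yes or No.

Total = 320 ≥ 250: provided.
Firm 1 (pledges 70, payoff 23): dropping to 0 → total 250, payoff 93. Profitable deviation.

No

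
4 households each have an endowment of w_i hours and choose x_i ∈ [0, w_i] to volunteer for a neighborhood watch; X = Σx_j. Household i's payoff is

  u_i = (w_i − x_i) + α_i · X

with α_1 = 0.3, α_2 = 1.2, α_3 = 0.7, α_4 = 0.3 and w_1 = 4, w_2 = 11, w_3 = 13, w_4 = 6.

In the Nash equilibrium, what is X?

11

∂u_i/∂x_i = α_i − 1, so household i contributes w_i if α_i > 1, else 0.
α_i > 1 for i ∈ {2}; NE contributions (0, 11, 0, 0), X = 11.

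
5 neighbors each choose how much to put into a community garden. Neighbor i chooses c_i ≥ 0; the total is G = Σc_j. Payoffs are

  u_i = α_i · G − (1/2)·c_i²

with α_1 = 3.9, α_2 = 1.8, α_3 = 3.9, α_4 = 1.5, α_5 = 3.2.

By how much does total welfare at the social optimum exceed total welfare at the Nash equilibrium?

Neighbor i's FOC: ∂u_i/∂c_i = α_i − c_i = 0, so c_i* = α_i.
NE contributions = (3.9, 1.8, 3.9, 1.5, 3.2); G = 14.3.
W^NE = (Σα)·G − ½Σα_i² = 14.3² − ½·46.15 = 181.415.
Planner sets c_i = Σα_j = 14.3 for every i, so G^SO = 5·14.3 = 71.5.
W^SO = (Σα)·G^SO − ½·5·(Σα)² = (5/2)·14.3² = 511.225.
Deadweight loss = W^SO − W^NE = 329.81.

329.81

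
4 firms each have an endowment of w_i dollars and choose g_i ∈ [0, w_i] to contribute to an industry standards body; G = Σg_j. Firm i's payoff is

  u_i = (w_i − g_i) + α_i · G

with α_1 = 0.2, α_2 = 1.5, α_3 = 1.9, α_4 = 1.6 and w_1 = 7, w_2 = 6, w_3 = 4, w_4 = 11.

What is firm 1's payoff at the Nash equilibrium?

11.2

∂u_i/∂g_i = α_i − 1, so firm i contributes w_i if α_i > 1, else 0.
α_i > 1 for i ∈ {2, 3, 4}; NE contributions (0, 6, 4, 11), G = 21.
u_1 = (7 − 0) + 0.2·21 = 11.2.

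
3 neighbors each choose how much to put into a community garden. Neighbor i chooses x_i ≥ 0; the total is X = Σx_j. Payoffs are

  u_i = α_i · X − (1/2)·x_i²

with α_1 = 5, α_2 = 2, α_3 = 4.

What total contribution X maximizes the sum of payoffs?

Planner FOC: ∂(Σu_j)/∂x_i = (Σα_j) − x_i = 0, so x_i^SO = Σα_j = 11 for every i; X^SO = 33.

33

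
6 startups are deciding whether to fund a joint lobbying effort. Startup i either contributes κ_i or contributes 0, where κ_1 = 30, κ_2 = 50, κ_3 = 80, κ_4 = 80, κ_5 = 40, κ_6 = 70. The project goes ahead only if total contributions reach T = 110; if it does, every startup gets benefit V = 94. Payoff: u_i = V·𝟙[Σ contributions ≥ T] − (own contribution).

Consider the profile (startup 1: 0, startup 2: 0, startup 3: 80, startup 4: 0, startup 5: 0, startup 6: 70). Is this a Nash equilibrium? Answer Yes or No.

Total = 150 ≥ 110: provided.
Startup 1 (pledges 0, payoff 94): pledging 30 → total 180, payoff 64. No gain.
Startup 2 (pledges 0, payoff 94): pledging 50 → total 200, payoff 44. No gain.
Startup 3 (pledges 80, payoff 14): dropping to 0 → total 70, payoff 0. No gain.
Startup 4 (pledges 0, payoff 94): pledging 80 → total 230, payoff 14. No gain.
Startup 5 (pledges 0, payoff 94): pledging 40 → total 190, payoff 54. No gain.
Startup 6 (pledges 70, payoff 24): dropping to 0 → total 80, payoff 0. No gain.

Yes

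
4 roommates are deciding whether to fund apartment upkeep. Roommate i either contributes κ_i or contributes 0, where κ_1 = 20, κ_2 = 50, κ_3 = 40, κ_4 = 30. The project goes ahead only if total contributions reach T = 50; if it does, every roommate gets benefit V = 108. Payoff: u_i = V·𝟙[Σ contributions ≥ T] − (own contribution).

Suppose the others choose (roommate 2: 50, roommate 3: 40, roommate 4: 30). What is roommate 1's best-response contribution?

0

Others' total = 120 ≥ 50; contributing adds cost 20 for no extra benefit.
Best response: 0.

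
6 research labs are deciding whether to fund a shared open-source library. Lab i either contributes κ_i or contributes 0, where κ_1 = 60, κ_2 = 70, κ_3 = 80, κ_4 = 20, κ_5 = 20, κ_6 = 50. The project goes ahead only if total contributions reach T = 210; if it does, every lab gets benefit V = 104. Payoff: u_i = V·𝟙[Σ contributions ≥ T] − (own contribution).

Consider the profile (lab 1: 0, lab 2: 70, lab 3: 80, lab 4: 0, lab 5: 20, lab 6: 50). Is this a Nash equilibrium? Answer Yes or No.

Yes

Total = 220 ≥ 210: provided.
Lab 1 (pledges 0, payoff 104): pledging 60 → total 280, payoff 44. No gain.
Lab 2 (pledges 70, payoff 34): dropping to 0 → total 150, payoff 0. No gain.
Lab 3 (pledges 80, payoff 24): dropping to 0 → total 140, payoff 0. No gain.
Lab 4 (pledges 0, payoff 104): pledging 20 → total 240, payoff 84. No gain.
Lab 5 (pledges 20, payoff 84): dropping to 0 → total 200, payoff 0. No gain.
Lab 6 (pledges 50, payoff 54): dropping to 0 → total 170, payoff 0. No gain.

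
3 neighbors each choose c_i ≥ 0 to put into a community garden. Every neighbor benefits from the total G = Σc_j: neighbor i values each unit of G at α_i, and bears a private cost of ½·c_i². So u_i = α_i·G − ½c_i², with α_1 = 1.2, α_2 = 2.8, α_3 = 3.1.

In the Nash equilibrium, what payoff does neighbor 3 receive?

17.205

Neighbor i's FOC: ∂u_i/∂c_i = α_i − c_i = 0, so c_i* = α_i.
NE contributions = (1.2, 2.8, 3.1); G = 7.1.
u_3 = α_3·G − ½·(c_3)² = 3.1·7.1 − ½·3.1² = 17.205.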